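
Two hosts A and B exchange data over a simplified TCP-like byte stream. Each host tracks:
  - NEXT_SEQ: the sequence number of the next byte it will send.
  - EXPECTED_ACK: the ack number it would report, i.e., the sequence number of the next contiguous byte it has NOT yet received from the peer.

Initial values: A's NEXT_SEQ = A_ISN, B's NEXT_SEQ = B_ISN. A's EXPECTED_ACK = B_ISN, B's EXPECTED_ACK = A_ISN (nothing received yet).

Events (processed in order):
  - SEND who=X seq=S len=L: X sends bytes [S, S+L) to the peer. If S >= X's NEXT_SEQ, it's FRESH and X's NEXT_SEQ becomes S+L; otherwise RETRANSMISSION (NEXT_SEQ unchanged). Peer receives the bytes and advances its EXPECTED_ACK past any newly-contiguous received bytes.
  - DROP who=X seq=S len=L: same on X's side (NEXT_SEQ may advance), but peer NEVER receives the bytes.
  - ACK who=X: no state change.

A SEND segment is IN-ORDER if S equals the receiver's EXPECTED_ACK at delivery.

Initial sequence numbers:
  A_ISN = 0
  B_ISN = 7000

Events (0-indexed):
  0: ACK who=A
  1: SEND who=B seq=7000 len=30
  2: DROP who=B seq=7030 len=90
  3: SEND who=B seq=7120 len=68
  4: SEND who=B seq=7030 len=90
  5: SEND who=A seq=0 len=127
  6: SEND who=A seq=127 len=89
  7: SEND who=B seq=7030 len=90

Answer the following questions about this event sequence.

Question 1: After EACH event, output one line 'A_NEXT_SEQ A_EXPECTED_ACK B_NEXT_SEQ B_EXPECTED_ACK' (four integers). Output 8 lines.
0 7000 7000 0
0 7030 7030 0
0 7030 7120 0
0 7030 7188 0
0 7188 7188 0
127 7188 7188 127
216 7188 7188 216
216 7188 7188 216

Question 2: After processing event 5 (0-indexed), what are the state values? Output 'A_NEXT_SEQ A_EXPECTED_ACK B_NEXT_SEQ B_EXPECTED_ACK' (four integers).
After event 0: A_seq=0 A_ack=7000 B_seq=7000 B_ack=0
After event 1: A_seq=0 A_ack=7030 B_seq=7030 B_ack=0
After event 2: A_seq=0 A_ack=7030 B_seq=7120 B_ack=0
After event 3: A_seq=0 A_ack=7030 B_seq=7188 B_ack=0
After event 4: A_seq=0 A_ack=7188 B_seq=7188 B_ack=0
After event 5: A_seq=127 A_ack=7188 B_seq=7188 B_ack=127

127 7188 7188 127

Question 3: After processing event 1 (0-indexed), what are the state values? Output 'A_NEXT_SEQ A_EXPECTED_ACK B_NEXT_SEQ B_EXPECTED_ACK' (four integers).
After event 0: A_seq=0 A_ack=7000 B_seq=7000 B_ack=0
After event 1: A_seq=0 A_ack=7030 B_seq=7030 B_ack=0

0 7030 7030 0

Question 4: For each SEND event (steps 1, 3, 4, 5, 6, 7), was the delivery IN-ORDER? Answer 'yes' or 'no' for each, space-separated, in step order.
Answer: yes no yes yes yes no

Derivation:
Step 1: SEND seq=7000 -> in-order
Step 3: SEND seq=7120 -> out-of-order
Step 4: SEND seq=7030 -> in-order
Step 5: SEND seq=0 -> in-order
Step 6: SEND seq=127 -> in-order
Step 7: SEND seq=7030 -> out-of-order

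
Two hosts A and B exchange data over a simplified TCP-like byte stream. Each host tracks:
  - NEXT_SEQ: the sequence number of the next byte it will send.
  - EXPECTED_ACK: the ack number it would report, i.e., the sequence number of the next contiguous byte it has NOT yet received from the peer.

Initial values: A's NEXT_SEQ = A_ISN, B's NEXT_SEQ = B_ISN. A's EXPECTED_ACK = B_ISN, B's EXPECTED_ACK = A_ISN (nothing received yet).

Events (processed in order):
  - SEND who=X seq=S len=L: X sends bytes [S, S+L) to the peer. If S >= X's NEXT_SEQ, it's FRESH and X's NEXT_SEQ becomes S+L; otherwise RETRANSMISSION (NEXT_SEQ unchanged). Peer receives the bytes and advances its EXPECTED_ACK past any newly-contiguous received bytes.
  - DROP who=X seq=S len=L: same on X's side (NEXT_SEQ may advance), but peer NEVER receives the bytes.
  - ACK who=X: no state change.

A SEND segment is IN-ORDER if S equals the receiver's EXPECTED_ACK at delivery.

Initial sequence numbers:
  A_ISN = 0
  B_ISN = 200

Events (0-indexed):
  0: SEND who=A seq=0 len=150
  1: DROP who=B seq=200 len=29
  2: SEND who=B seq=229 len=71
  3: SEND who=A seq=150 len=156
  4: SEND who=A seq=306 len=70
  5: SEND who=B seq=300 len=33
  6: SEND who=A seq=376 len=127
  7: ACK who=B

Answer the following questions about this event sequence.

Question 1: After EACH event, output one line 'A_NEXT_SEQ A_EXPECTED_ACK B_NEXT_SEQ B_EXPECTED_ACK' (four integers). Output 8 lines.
150 200 200 150
150 200 229 150
150 200 300 150
306 200 300 306
376 200 300 376
376 200 333 376
503 200 333 503
503 200 333 503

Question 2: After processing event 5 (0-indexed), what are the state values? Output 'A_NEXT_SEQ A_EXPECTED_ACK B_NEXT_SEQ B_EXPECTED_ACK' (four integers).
After event 0: A_seq=150 A_ack=200 B_seq=200 B_ack=150
After event 1: A_seq=150 A_ack=200 B_seq=229 B_ack=150
After event 2: A_seq=150 A_ack=200 B_seq=300 B_ack=150
After event 3: A_seq=306 A_ack=200 B_seq=300 B_ack=306
After event 4: A_seq=376 A_ack=200 B_seq=300 B_ack=376
After event 5: A_seq=376 A_ack=200 B_seq=333 B_ack=376

376 200 333 376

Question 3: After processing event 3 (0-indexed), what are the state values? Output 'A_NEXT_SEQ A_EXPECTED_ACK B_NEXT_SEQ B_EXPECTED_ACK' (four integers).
After event 0: A_seq=150 A_ack=200 B_seq=200 B_ack=150
After event 1: A_seq=150 A_ack=200 B_seq=229 B_ack=150
After event 2: A_seq=150 A_ack=200 B_seq=300 B_ack=150
After event 3: A_seq=306 A_ack=200 B_seq=300 B_ack=306

306 200 300 306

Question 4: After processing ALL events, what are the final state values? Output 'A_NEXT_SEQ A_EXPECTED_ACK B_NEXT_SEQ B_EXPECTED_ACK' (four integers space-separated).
Answer: 503 200 333 503

Derivation:
After event 0: A_seq=150 A_ack=200 B_seq=200 B_ack=150
After event 1: A_seq=150 A_ack=200 B_seq=229 B_ack=150
After event 2: A_seq=150 A_ack=200 B_seq=300 B_ack=150
After event 3: A_seq=306 A_ack=200 B_seq=300 B_ack=306
After event 4: A_seq=376 A_ack=200 B_seq=300 B_ack=376
After event 5: A_seq=376 A_ack=200 B_seq=333 B_ack=376
After event 6: A_seq=503 A_ack=200 B_seq=333 B_ack=503
After event 7: A_seq=503 A_ack=200 B_seq=333 B_ack=503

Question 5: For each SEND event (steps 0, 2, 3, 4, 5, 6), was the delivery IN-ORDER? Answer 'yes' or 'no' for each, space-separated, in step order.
Step 0: SEND seq=0 -> in-order
Step 2: SEND seq=229 -> out-of-order
Step 3: SEND seq=150 -> in-order
Step 4: SEND seq=306 -> in-order
Step 5: SEND seq=300 -> out-of-order
Step 6: SEND seq=376 -> in-order

Answer: yes no yes yes no yes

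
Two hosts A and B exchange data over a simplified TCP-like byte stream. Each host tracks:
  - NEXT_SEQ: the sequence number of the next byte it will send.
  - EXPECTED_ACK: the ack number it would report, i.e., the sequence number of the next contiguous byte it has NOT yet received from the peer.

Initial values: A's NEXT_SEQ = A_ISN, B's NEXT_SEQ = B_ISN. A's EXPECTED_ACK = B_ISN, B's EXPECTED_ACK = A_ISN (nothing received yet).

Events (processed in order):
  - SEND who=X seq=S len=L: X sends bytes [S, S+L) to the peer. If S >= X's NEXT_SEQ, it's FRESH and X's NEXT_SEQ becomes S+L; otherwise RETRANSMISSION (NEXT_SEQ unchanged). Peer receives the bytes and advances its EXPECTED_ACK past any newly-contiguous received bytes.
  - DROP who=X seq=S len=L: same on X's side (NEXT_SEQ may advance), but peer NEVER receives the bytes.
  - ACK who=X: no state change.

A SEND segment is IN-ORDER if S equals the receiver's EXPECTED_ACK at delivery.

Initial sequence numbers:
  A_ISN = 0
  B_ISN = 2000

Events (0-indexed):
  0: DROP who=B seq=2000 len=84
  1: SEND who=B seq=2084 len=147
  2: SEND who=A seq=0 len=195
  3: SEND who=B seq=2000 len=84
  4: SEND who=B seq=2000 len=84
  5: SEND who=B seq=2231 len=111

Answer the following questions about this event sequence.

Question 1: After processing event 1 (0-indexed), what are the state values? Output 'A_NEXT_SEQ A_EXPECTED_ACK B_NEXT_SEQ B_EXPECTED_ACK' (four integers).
After event 0: A_seq=0 A_ack=2000 B_seq=2084 B_ack=0
After event 1: A_seq=0 A_ack=2000 B_seq=2231 B_ack=0

0 2000 2231 0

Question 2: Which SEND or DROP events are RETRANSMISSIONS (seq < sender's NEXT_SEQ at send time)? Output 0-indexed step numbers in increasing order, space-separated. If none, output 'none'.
Answer: 3 4

Derivation:
Step 0: DROP seq=2000 -> fresh
Step 1: SEND seq=2084 -> fresh
Step 2: SEND seq=0 -> fresh
Step 3: SEND seq=2000 -> retransmit
Step 4: SEND seq=2000 -> retransmit
Step 5: SEND seq=2231 -> fresh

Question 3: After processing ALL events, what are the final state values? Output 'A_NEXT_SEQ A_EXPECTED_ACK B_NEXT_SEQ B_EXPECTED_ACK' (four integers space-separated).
Answer: 195 2342 2342 195

Derivation:
After event 0: A_seq=0 A_ack=2000 B_seq=2084 B_ack=0
After event 1: A_seq=0 A_ack=2000 B_seq=2231 B_ack=0
After event 2: A_seq=195 A_ack=2000 B_seq=2231 B_ack=195
After event 3: A_seq=195 A_ack=2231 B_seq=2231 B_ack=195
After event 4: A_seq=195 A_ack=2231 B_seq=2231 B_ack=195
After event 5: A_seq=195 A_ack=2342 B_seq=2342 B_ack=195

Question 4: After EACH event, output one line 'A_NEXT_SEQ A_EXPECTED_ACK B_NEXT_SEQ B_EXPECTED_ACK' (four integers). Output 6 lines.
0 2000 2084 0
0 2000 2231 0
195 2000 2231 195
195 2231 2231 195
195 2231 2231 195
195 2342 2342 195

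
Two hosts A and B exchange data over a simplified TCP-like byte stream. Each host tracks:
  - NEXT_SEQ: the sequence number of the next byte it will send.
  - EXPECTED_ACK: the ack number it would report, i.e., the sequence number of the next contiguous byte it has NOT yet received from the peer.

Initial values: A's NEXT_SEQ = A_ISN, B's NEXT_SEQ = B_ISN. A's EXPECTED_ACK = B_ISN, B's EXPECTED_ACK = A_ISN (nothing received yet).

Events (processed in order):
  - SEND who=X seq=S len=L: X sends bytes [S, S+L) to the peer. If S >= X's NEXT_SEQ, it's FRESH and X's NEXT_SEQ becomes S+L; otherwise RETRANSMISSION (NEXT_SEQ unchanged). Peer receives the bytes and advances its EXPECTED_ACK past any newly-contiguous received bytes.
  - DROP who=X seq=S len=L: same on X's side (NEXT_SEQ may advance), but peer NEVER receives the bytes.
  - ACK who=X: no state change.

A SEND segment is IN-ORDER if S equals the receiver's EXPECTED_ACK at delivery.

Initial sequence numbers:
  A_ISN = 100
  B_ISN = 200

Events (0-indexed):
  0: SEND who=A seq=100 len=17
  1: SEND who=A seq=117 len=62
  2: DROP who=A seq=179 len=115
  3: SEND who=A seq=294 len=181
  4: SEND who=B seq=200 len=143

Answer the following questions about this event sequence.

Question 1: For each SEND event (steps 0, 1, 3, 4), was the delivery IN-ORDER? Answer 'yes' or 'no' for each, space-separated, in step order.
Answer: yes yes no yes

Derivation:
Step 0: SEND seq=100 -> in-order
Step 1: SEND seq=117 -> in-order
Step 3: SEND seq=294 -> out-of-order
Step 4: SEND seq=200 -> in-order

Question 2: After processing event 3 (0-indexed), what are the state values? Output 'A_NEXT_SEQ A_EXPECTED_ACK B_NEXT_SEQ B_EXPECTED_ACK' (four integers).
After event 0: A_seq=117 A_ack=200 B_seq=200 B_ack=117
After event 1: A_seq=179 A_ack=200 B_seq=200 B_ack=179
After event 2: A_seq=294 A_ack=200 B_seq=200 B_ack=179
After event 3: A_seq=475 A_ack=200 B_seq=200 B_ack=179

475 200 200 179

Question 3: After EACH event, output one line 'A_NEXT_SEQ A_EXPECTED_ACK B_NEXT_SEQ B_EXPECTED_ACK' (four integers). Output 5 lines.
117 200 200 117
179 200 200 179
294 200 200 179
475 200 200 179
475 343 343 179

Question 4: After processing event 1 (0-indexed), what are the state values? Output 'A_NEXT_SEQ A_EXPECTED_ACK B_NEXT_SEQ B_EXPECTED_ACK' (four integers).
After event 0: A_seq=117 A_ack=200 B_seq=200 B_ack=117
After event 1: A_seq=179 A_ack=200 B_seq=200 B_ack=179

179 200 200 179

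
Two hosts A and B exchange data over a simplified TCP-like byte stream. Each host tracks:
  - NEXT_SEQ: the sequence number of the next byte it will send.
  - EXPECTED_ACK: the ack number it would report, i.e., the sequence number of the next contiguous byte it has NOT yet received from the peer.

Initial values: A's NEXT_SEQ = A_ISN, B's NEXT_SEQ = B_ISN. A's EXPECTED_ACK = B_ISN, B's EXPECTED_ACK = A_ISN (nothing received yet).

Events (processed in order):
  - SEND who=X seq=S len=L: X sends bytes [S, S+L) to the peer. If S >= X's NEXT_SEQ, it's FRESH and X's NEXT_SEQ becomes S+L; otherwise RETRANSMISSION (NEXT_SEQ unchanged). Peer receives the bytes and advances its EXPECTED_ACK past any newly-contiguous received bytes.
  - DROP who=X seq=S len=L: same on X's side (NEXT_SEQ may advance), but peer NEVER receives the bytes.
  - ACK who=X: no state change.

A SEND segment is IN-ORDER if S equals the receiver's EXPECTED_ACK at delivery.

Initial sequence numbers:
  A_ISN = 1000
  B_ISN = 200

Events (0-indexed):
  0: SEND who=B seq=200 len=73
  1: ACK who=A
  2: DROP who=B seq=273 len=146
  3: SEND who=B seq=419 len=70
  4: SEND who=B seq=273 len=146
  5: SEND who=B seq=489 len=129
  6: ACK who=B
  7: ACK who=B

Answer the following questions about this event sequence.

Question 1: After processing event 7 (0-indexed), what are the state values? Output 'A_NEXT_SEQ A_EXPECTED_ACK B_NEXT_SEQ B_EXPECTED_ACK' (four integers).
After event 0: A_seq=1000 A_ack=273 B_seq=273 B_ack=1000
After event 1: A_seq=1000 A_ack=273 B_seq=273 B_ack=1000
After event 2: A_seq=1000 A_ack=273 B_seq=419 B_ack=1000
After event 3: A_seq=1000 A_ack=273 B_seq=489 B_ack=1000
After event 4: A_seq=1000 A_ack=489 B_seq=489 B_ack=1000
After event 5: A_seq=1000 A_ack=618 B_seq=618 B_ack=1000
After event 6: A_seq=1000 A_ack=618 B_seq=618 B_ack=1000
After event 7: A_seq=1000 A_ack=618 B_seq=618 B_ack=1000

1000 618 618 1000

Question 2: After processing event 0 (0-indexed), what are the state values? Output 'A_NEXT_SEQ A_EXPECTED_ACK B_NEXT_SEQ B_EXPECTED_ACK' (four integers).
After event 0: A_seq=1000 A_ack=273 B_seq=273 B_ack=1000

1000 273 273 1000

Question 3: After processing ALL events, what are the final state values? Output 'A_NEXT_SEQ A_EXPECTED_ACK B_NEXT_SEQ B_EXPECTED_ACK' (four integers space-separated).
After event 0: A_seq=1000 A_ack=273 B_seq=273 B_ack=1000
After event 1: A_seq=1000 A_ack=273 B_seq=273 B_ack=1000
After event 2: A_seq=1000 A_ack=273 B_seq=419 B_ack=1000
After event 3: A_seq=1000 A_ack=273 B_seq=489 B_ack=1000
After event 4: A_seq=1000 A_ack=489 B_seq=489 B_ack=1000
After event 5: A_seq=1000 A_ack=618 B_seq=618 B_ack=1000
After event 6: A_seq=1000 A_ack=618 B_seq=618 B_ack=1000
After event 7: A_seq=1000 A_ack=618 B_seq=618 B_ack=1000

Answer: 1000 618 618 1000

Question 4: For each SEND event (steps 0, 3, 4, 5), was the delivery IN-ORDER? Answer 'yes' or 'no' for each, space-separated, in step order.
Step 0: SEND seq=200 -> in-order
Step 3: SEND seq=419 -> out-of-order
Step 4: SEND seq=273 -> in-order
Step 5: SEND seq=489 -> in-order

Answer: yes no yes yes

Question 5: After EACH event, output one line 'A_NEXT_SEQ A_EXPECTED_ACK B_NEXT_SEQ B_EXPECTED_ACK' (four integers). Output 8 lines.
1000 273 273 1000
1000 273 273 1000
1000 273 419 1000
1000 273 489 1000
1000 489 489 1000
1000 618 618 1000
1000 618 618 1000
1000 618 618 1000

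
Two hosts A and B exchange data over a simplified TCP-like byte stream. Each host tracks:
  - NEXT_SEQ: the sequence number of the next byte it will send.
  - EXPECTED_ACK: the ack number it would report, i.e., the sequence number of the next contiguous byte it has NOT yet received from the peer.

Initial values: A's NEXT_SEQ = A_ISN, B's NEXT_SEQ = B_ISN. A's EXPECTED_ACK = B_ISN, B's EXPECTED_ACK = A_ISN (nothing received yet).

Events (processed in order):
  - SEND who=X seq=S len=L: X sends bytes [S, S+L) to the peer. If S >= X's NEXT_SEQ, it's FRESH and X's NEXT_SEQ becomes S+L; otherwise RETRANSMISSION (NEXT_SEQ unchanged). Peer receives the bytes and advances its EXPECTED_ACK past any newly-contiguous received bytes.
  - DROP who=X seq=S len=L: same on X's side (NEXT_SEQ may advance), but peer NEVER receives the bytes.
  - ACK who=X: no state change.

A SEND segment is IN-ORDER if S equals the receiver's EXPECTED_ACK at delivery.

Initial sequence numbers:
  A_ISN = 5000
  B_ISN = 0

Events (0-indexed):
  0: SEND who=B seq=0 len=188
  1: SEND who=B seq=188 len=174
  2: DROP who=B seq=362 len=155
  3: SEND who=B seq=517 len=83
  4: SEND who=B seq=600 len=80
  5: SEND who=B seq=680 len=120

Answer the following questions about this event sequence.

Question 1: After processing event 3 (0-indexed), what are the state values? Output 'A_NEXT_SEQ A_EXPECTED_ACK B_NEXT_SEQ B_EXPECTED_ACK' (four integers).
After event 0: A_seq=5000 A_ack=188 B_seq=188 B_ack=5000
After event 1: A_seq=5000 A_ack=362 B_seq=362 B_ack=5000
After event 2: A_seq=5000 A_ack=362 B_seq=517 B_ack=5000
After event 3: A_seq=5000 A_ack=362 B_seq=600 B_ack=5000

5000 362 600 5000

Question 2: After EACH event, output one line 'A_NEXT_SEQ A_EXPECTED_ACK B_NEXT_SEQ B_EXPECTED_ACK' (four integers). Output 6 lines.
5000 188 188 5000
5000 362 362 5000
5000 362 517 5000
5000 362 600 5000
5000 362 680 5000
5000 362 800 5000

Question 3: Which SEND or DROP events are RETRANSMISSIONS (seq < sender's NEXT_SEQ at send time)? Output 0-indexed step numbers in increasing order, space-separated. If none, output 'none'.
Step 0: SEND seq=0 -> fresh
Step 1: SEND seq=188 -> fresh
Step 2: DROP seq=362 -> fresh
Step 3: SEND seq=517 -> fresh
Step 4: SEND seq=600 -> fresh
Step 5: SEND seq=680 -> fresh

Answer: none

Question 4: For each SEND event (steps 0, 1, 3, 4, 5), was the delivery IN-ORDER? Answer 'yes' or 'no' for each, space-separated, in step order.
Answer: yes yes no no no

Derivation:
Step 0: SEND seq=0 -> in-order
Step 1: SEND seq=188 -> in-order
Step 3: SEND seq=517 -> out-of-order
Step 4: SEND seq=600 -> out-of-order
Step 5: SEND seq=680 -> out-of-order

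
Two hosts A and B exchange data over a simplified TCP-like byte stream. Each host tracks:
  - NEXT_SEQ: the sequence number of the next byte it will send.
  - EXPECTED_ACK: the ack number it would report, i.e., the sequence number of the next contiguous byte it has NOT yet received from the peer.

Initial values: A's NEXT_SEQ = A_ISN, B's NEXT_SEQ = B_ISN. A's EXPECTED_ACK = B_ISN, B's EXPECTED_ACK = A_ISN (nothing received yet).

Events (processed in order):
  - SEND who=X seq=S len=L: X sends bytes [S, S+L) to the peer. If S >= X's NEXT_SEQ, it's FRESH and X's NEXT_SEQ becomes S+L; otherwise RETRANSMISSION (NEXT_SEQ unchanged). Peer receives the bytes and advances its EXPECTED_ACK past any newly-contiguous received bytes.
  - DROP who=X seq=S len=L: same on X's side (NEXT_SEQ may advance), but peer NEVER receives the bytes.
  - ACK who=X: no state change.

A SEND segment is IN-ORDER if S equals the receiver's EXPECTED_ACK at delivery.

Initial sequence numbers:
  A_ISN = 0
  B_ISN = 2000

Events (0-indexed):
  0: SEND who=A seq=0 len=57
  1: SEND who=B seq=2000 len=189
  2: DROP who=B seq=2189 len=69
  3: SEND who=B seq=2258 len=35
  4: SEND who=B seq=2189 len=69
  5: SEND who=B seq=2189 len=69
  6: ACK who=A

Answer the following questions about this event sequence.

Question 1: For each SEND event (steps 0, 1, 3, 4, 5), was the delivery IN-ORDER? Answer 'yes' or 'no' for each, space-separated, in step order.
Step 0: SEND seq=0 -> in-order
Step 1: SEND seq=2000 -> in-order
Step 3: SEND seq=2258 -> out-of-order
Step 4: SEND seq=2189 -> in-order
Step 5: SEND seq=2189 -> out-of-order

Answer: yes yes no yes no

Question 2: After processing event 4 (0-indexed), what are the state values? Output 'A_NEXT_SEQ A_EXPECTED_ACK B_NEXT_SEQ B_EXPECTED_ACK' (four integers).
After event 0: A_seq=57 A_ack=2000 B_seq=2000 B_ack=57
After event 1: A_seq=57 A_ack=2189 B_seq=2189 B_ack=57
After event 2: A_seq=57 A_ack=2189 B_seq=2258 B_ack=57
After event 3: A_seq=57 A_ack=2189 B_seq=2293 B_ack=57
After event 4: A_seq=57 A_ack=2293 B_seq=2293 B_ack=57

57 2293 2293 57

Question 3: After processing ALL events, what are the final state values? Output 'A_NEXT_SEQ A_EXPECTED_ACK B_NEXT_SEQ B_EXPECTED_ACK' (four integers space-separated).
Answer: 57 2293 2293 57

Derivation:
After event 0: A_seq=57 A_ack=2000 B_seq=2000 B_ack=57
After event 1: A_seq=57 A_ack=2189 B_seq=2189 B_ack=57
After event 2: A_seq=57 A_ack=2189 B_seq=2258 B_ack=57
After event 3: A_seq=57 A_ack=2189 B_seq=2293 B_ack=57
After event 4: A_seq=57 A_ack=2293 B_seq=2293 B_ack=57
After event 5: A_seq=57 A_ack=2293 B_seq=2293 B_ack=57
After event 6: A_seq=57 A_ack=2293 B_seq=2293 B_ack=57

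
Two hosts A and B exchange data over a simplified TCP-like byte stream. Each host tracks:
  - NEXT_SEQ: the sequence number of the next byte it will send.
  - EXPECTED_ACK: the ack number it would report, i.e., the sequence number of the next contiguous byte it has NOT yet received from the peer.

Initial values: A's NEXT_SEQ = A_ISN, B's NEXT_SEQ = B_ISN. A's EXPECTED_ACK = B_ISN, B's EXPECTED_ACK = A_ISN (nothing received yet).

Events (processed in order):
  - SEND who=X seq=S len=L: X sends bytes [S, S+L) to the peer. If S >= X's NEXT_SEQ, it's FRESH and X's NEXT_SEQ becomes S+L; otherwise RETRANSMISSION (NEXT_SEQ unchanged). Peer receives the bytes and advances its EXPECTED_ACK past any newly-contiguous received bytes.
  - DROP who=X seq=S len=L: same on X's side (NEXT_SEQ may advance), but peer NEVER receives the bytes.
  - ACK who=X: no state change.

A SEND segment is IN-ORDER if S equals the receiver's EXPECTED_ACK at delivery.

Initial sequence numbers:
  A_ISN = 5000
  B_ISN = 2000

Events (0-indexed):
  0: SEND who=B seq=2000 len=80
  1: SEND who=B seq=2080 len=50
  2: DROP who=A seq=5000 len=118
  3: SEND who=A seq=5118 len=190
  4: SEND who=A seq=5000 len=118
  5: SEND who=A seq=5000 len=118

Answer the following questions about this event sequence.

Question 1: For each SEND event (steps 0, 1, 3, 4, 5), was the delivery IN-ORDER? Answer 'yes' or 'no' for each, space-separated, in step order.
Step 0: SEND seq=2000 -> in-order
Step 1: SEND seq=2080 -> in-order
Step 3: SEND seq=5118 -> out-of-order
Step 4: SEND seq=5000 -> in-order
Step 5: SEND seq=5000 -> out-of-order

Answer: yes yes no yes no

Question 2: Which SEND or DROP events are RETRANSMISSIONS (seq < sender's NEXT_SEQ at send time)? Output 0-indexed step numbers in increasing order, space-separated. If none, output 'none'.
Step 0: SEND seq=2000 -> fresh
Step 1: SEND seq=2080 -> fresh
Step 2: DROP seq=5000 -> fresh
Step 3: SEND seq=5118 -> fresh
Step 4: SEND seq=5000 -> retransmit
Step 5: SEND seq=5000 -> retransmit

Answer: 4 5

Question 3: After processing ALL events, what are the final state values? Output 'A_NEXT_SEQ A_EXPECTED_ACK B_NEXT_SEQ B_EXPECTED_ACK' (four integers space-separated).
After event 0: A_seq=5000 A_ack=2080 B_seq=2080 B_ack=5000
After event 1: A_seq=5000 A_ack=2130 B_seq=2130 B_ack=5000
After event 2: A_seq=5118 A_ack=2130 B_seq=2130 B_ack=5000
After event 3: A_seq=5308 A_ack=2130 B_seq=2130 B_ack=5000
After event 4: A_seq=5308 A_ack=2130 B_seq=2130 B_ack=5308
After event 5: A_seq=5308 A_ack=2130 B_seq=2130 B_ack=5308

Answer: 5308 2130 2130 5308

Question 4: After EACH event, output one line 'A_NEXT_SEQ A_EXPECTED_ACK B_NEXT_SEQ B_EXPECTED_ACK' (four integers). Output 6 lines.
5000 2080 2080 5000
5000 2130 2130 5000
5118 2130 2130 5000
5308 2130 2130 5000
5308 2130 2130 5308
5308 2130 2130 5308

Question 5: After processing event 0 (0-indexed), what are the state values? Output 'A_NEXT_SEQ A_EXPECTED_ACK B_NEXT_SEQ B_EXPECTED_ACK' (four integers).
After event 0: A_seq=5000 A_ack=2080 B_seq=2080 B_ack=5000

5000 2080 2080 5000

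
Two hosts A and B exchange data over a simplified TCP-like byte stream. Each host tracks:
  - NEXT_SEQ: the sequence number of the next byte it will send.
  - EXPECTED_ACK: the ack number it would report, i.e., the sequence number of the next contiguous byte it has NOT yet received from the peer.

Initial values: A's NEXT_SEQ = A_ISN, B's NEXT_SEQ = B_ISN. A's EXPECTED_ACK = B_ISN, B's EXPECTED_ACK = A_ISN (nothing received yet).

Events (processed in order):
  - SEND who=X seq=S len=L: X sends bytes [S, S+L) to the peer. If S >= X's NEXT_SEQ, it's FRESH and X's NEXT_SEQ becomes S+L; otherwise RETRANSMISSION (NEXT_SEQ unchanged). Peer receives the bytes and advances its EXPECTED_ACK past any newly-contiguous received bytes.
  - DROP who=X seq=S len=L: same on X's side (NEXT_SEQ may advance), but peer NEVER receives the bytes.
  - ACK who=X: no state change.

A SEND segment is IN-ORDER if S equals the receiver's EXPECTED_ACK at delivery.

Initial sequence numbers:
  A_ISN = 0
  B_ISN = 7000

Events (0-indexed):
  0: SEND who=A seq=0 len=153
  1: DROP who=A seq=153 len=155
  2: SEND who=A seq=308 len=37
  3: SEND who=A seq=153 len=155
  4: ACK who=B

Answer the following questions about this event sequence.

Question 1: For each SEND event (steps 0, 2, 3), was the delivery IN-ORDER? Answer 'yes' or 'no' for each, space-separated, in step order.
Step 0: SEND seq=0 -> in-order
Step 2: SEND seq=308 -> out-of-order
Step 3: SEND seq=153 -> in-order

Answer: yes no yes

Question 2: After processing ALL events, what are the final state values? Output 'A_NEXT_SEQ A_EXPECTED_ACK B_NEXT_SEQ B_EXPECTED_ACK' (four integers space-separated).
After event 0: A_seq=153 A_ack=7000 B_seq=7000 B_ack=153
After event 1: A_seq=308 A_ack=7000 B_seq=7000 B_ack=153
After event 2: A_seq=345 A_ack=7000 B_seq=7000 B_ack=153
After event 3: A_seq=345 A_ack=7000 B_seq=7000 B_ack=345
After event 4: A_seq=345 A_ack=7000 B_seq=7000 B_ack=345

Answer: 345 7000 7000 345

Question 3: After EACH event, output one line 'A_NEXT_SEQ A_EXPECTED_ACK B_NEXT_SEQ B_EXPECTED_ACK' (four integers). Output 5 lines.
153 7000 7000 153
308 7000 7000 153
345 7000 7000 153
345 7000 7000 345
345 7000 7000 345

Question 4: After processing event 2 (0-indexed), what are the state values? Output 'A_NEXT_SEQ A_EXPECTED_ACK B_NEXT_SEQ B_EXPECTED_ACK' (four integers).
After event 0: A_seq=153 A_ack=7000 B_seq=7000 B_ack=153
After event 1: A_seq=308 A_ack=7000 B_seq=7000 B_ack=153
After event 2: A_seq=345 A_ack=7000 B_seq=7000 B_ack=153

345 7000 7000 153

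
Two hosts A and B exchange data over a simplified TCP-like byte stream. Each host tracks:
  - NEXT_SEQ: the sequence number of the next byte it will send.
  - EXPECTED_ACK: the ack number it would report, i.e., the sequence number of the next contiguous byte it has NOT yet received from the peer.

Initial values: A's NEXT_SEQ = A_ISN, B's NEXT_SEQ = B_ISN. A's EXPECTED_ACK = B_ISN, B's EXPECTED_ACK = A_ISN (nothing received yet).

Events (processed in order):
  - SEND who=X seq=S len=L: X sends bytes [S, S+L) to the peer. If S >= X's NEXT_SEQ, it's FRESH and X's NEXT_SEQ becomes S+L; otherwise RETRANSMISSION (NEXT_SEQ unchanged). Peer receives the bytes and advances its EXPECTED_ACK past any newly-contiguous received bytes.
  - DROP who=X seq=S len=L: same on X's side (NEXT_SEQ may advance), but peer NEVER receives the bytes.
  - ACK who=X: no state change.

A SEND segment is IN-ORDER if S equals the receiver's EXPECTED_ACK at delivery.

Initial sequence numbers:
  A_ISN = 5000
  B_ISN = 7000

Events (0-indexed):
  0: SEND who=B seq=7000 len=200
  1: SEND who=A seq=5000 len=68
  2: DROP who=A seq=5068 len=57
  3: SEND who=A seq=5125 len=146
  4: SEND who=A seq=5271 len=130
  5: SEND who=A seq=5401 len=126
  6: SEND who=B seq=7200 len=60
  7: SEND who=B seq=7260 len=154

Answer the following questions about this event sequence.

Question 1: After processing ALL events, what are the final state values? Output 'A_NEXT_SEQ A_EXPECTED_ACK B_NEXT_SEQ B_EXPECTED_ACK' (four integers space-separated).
Answer: 5527 7414 7414 5068

Derivation:
After event 0: A_seq=5000 A_ack=7200 B_seq=7200 B_ack=5000
After event 1: A_seq=5068 A_ack=7200 B_seq=7200 B_ack=5068
After event 2: A_seq=5125 A_ack=7200 B_seq=7200 B_ack=5068
After event 3: A_seq=5271 A_ack=7200 B_seq=7200 B_ack=5068
After event 4: A_seq=5401 A_ack=7200 B_seq=7200 B_ack=5068
After event 5: A_seq=5527 A_ack=7200 B_seq=7200 B_ack=5068
After event 6: A_seq=5527 A_ack=7260 B_seq=7260 B_ack=5068
After event 7: A_seq=5527 A_ack=7414 B_seq=7414 B_ack=5068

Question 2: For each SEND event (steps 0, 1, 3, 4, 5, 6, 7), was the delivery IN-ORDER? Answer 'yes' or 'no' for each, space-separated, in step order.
Answer: yes yes no no no yes yes

Derivation:
Step 0: SEND seq=7000 -> in-order
Step 1: SEND seq=5000 -> in-order
Step 3: SEND seq=5125 -> out-of-order
Step 4: SEND seq=5271 -> out-of-order
Step 5: SEND seq=5401 -> out-of-order
Step 6: SEND seq=7200 -> in-order
Step 7: SEND seq=7260 -> in-order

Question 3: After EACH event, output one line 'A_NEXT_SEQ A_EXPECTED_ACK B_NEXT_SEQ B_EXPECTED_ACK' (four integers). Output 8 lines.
5000 7200 7200 5000
5068 7200 7200 5068
5125 7200 7200 5068
5271 7200 7200 5068
5401 7200 7200 5068
5527 7200 7200 5068
5527 7260 7260 5068
5527 7414 7414 5068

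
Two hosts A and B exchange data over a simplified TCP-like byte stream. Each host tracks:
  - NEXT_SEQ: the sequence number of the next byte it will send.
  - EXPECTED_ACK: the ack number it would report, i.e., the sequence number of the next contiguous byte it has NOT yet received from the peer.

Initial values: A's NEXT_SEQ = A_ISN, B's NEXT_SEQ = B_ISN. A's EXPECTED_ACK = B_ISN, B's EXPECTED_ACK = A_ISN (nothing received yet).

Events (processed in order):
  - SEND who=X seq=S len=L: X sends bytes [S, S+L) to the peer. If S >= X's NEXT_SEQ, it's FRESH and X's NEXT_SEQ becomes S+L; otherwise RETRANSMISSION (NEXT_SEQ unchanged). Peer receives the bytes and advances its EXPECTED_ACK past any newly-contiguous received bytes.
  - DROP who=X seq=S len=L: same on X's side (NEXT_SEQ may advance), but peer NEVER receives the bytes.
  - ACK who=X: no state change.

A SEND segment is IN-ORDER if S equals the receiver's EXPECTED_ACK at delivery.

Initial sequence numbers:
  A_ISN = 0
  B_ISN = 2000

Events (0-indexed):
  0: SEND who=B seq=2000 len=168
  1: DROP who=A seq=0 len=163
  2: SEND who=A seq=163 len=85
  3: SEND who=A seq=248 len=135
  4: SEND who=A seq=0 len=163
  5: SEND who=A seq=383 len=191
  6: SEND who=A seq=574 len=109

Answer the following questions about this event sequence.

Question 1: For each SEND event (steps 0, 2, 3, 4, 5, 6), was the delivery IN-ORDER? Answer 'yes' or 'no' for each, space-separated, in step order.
Answer: yes no no yes yes yes

Derivation:
Step 0: SEND seq=2000 -> in-order
Step 2: SEND seq=163 -> out-of-order
Step 3: SEND seq=248 -> out-of-order
Step 4: SEND seq=0 -> in-order
Step 5: SEND seq=383 -> in-order
Step 6: SEND seq=574 -> in-order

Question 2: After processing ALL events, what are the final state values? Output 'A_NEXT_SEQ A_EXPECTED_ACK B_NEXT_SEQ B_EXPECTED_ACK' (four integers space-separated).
Answer: 683 2168 2168 683

Derivation:
After event 0: A_seq=0 A_ack=2168 B_seq=2168 B_ack=0
After event 1: A_seq=163 A_ack=2168 B_seq=2168 B_ack=0
After event 2: A_seq=248 A_ack=2168 B_seq=2168 B_ack=0
After event 3: A_seq=383 A_ack=2168 B_seq=2168 B_ack=0
After event 4: A_seq=383 A_ack=2168 B_seq=2168 B_ack=383
After event 5: A_seq=574 A_ack=2168 B_seq=2168 B_ack=574
After event 6: A_seq=683 A_ack=2168 B_seq=2168 B_ack=683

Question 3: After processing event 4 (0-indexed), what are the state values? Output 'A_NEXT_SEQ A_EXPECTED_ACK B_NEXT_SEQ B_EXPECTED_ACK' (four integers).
After event 0: A_seq=0 A_ack=2168 B_seq=2168 B_ack=0
After event 1: A_seq=163 A_ack=2168 B_seq=2168 B_ack=0
After event 2: A_seq=248 A_ack=2168 B_seq=2168 B_ack=0
After event 3: A_seq=383 A_ack=2168 B_seq=2168 B_ack=0
After event 4: A_seq=383 A_ack=2168 B_seq=2168 B_ack=383

383 2168 2168 383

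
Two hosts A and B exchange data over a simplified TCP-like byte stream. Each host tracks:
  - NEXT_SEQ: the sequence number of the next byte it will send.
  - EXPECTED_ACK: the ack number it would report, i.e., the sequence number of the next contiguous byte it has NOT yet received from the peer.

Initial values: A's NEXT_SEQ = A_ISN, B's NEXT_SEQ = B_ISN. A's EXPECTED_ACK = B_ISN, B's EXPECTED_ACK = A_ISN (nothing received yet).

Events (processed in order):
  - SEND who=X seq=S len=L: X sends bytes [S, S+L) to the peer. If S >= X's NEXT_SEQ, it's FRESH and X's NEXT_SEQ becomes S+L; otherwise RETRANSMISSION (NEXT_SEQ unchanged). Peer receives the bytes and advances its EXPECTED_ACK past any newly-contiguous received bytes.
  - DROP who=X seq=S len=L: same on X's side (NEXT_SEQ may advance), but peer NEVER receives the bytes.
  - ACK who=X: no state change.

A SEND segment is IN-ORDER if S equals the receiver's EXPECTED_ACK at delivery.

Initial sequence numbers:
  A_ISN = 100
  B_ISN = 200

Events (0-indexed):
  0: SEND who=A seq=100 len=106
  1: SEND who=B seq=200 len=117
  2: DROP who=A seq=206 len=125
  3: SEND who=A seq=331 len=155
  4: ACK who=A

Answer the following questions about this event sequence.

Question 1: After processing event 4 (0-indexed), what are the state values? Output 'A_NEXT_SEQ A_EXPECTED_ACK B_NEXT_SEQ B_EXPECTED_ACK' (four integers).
After event 0: A_seq=206 A_ack=200 B_seq=200 B_ack=206
After event 1: A_seq=206 A_ack=317 B_seq=317 B_ack=206
After event 2: A_seq=331 A_ack=317 B_seq=317 B_ack=206
After event 3: A_seq=486 A_ack=317 B_seq=317 B_ack=206
After event 4: A_seq=486 A_ack=317 B_seq=317 B_ack=206

486 317 317 206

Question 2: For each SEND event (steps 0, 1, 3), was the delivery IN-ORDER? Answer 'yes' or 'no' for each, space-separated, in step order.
Step 0: SEND seq=100 -> in-order
Step 1: SEND seq=200 -> in-order
Step 3: SEND seq=331 -> out-of-order

Answer: yes yes no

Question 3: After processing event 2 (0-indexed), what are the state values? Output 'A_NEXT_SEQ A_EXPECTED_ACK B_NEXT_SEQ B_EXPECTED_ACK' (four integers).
After event 0: A_seq=206 A_ack=200 B_seq=200 B_ack=206
After event 1: A_seq=206 A_ack=317 B_seq=317 B_ack=206
After event 2: A_seq=331 A_ack=317 B_seq=317 B_ack=206

331 317 317 206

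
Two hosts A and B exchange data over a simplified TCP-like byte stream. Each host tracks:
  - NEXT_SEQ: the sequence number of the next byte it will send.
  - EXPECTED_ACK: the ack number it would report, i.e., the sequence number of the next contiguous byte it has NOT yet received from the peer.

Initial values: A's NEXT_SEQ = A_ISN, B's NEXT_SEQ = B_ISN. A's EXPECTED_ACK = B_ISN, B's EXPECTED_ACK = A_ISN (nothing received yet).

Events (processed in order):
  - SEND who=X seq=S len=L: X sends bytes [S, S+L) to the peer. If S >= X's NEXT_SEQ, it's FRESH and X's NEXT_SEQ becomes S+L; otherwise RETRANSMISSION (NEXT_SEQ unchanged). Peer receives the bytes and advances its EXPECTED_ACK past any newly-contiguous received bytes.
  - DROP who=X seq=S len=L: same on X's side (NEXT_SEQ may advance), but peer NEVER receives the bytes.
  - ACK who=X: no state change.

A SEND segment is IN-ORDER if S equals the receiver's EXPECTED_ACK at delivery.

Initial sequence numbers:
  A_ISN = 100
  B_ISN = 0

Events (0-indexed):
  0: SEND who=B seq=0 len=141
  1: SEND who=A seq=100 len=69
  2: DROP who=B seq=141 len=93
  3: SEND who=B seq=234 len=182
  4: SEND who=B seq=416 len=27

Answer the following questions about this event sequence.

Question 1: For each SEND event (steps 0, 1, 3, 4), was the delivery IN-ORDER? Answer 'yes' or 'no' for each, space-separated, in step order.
Step 0: SEND seq=0 -> in-order
Step 1: SEND seq=100 -> in-order
Step 3: SEND seq=234 -> out-of-order
Step 4: SEND seq=416 -> out-of-order

Answer: yes yes no no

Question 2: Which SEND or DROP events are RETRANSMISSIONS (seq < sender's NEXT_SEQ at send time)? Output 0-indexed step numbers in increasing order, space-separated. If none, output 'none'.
Step 0: SEND seq=0 -> fresh
Step 1: SEND seq=100 -> fresh
Step 2: DROP seq=141 -> fresh
Step 3: SEND seq=234 -> fresh
Step 4: SEND seq=416 -> fresh

Answer: none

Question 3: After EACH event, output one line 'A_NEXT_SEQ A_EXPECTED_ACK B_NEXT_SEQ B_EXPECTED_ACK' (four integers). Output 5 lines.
100 141 141 100
169 141 141 169
169 141 234 169
169 141 416 169
169 141 443 169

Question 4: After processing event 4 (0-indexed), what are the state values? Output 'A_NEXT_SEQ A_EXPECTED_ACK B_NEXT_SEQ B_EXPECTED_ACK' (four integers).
After event 0: A_seq=100 A_ack=141 B_seq=141 B_ack=100
After event 1: A_seq=169 A_ack=141 B_seq=141 B_ack=169
After event 2: A_seq=169 A_ack=141 B_seq=234 B_ack=169
After event 3: A_seq=169 A_ack=141 B_seq=416 B_ack=169
After event 4: A_seq=169 A_ack=141 B_seq=443 B_ack=169

169 141 443 169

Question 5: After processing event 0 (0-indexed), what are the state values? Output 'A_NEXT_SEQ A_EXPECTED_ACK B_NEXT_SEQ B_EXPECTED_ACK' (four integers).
After event 0: A_seq=100 A_ack=141 B_seq=141 B_ack=100

100 141 141 100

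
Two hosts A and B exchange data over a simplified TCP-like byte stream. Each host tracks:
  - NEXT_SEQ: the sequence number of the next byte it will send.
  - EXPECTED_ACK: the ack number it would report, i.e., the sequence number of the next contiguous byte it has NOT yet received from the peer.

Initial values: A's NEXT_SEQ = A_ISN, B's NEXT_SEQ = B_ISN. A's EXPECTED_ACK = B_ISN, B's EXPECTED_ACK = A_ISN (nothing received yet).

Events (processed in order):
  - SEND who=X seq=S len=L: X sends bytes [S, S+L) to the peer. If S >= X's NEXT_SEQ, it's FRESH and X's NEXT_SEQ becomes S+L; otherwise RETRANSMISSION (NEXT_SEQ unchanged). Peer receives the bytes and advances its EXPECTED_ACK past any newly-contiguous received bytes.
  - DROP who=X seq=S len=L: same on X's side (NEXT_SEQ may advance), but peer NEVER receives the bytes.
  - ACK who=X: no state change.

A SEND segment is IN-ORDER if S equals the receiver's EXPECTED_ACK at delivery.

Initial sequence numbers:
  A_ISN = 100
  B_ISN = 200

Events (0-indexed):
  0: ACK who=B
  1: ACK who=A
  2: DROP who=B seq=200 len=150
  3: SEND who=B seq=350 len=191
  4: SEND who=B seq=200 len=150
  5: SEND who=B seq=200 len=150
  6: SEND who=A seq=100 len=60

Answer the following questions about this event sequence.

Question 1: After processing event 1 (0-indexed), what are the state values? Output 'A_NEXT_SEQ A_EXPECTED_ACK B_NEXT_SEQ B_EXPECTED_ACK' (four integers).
After event 0: A_seq=100 A_ack=200 B_seq=200 B_ack=100
After event 1: A_seq=100 A_ack=200 B_seq=200 B_ack=100

100 200 200 100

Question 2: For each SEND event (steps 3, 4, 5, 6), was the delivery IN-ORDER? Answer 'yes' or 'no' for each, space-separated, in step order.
Answer: no yes no yes

Derivation:
Step 3: SEND seq=350 -> out-of-order
Step 4: SEND seq=200 -> in-order
Step 5: SEND seq=200 -> out-of-order
Step 6: SEND seq=100 -> in-order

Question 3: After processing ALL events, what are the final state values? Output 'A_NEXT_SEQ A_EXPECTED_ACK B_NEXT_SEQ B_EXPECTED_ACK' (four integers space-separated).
After event 0: A_seq=100 A_ack=200 B_seq=200 B_ack=100
After event 1: A_seq=100 A_ack=200 B_seq=200 B_ack=100
After event 2: A_seq=100 A_ack=200 B_seq=350 B_ack=100
After event 3: A_seq=100 A_ack=200 B_seq=541 B_ack=100
After event 4: A_seq=100 A_ack=541 B_seq=541 B_ack=100
After event 5: A_seq=100 A_ack=541 B_seq=541 B_ack=100
After event 6: A_seq=160 A_ack=541 B_seq=541 B_ack=160

Answer: 160 541 541 160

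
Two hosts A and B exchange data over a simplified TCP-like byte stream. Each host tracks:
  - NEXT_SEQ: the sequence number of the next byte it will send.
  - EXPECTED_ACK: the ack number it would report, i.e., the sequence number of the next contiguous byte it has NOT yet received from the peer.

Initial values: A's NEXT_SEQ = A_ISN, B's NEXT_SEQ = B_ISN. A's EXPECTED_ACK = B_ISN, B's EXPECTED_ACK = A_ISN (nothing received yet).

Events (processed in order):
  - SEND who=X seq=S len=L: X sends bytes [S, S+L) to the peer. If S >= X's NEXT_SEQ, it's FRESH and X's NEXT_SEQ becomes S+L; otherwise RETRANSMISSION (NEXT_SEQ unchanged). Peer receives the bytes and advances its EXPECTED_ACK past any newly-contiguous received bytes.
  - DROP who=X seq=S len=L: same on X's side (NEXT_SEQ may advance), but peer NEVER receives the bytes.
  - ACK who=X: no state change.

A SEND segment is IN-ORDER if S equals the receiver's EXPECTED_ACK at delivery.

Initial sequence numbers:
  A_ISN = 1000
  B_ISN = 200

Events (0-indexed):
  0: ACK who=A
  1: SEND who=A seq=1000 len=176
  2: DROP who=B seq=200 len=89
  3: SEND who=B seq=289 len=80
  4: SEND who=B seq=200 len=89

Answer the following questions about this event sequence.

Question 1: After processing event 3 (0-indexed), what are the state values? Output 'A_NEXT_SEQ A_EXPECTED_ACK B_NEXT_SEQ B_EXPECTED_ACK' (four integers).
After event 0: A_seq=1000 A_ack=200 B_seq=200 B_ack=1000
After event 1: A_seq=1176 A_ack=200 B_seq=200 B_ack=1176
After event 2: A_seq=1176 A_ack=200 B_seq=289 B_ack=1176
After event 3: A_seq=1176 A_ack=200 B_seq=369 B_ack=1176

1176 200 369 1176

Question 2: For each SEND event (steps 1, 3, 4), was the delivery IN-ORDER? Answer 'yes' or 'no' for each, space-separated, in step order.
Step 1: SEND seq=1000 -> in-order
Step 3: SEND seq=289 -> out-of-order
Step 4: SEND seq=200 -> in-order

Answer: yes no yes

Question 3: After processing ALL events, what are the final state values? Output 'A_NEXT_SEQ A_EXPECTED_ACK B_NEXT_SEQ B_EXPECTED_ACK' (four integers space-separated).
Answer: 1176 369 369 1176

Derivation:
After event 0: A_seq=1000 A_ack=200 B_seq=200 B_ack=1000
After event 1: A_seq=1176 A_ack=200 B_seq=200 B_ack=1176
After event 2: A_seq=1176 A_ack=200 B_seq=289 B_ack=1176
After event 3: A_seq=1176 A_ack=200 B_seq=369 B_ack=1176
After event 4: A_seq=1176 A_ack=369 B_seq=369 B_ack=1176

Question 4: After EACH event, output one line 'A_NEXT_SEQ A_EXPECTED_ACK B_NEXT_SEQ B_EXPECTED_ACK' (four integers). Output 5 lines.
1000 200 200 1000
1176 200 200 1176
1176 200 289 1176
1176 200 369 1176
1176 369 369 1176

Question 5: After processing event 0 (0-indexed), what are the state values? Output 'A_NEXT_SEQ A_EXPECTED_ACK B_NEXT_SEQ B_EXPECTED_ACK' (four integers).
After event 0: A_seq=1000 A_ack=200 B_seq=200 B_ack=1000

1000 200 200 1000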